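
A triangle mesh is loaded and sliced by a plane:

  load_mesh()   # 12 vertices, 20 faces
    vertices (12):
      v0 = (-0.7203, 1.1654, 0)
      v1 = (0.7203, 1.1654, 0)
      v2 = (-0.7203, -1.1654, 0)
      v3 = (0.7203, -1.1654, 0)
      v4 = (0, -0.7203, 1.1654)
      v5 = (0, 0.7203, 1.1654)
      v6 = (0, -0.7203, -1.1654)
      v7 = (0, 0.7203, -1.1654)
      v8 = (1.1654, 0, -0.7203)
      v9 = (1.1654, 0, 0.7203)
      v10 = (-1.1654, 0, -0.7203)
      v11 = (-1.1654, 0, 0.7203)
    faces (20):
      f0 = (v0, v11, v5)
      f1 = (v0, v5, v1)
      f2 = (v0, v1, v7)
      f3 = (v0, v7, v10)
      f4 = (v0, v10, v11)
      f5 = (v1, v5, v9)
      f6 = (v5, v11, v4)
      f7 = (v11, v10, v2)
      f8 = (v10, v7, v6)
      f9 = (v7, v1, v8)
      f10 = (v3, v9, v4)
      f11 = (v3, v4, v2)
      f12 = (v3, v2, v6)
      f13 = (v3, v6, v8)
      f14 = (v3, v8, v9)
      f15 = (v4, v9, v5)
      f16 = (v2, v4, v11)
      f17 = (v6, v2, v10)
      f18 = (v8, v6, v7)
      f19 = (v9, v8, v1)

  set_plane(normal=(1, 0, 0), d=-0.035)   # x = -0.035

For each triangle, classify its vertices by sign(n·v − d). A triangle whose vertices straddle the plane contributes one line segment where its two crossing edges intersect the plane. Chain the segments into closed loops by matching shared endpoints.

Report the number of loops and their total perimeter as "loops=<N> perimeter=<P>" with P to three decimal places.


loops=1 perimeter=7.787

Straddling triangles (10 of 20):
  (v0,v11,v5) [--+] → (-0.035, 0.698668, 1.15203)–(-0.035, 0.741928, 1.10877)  len=0.0612
  (v0,v5,v1) [-++] → (-0.035, 0.741928, 1.10877)–(-0.035, 1.1654, 0)  len=1.1869
  (v0,v1,v7) [-++] → (-0.035, 1.1654, 0)–(-0.035, 0.741928, -1.10877)  len=1.1869
  (v0,v7,v10) [-+-] → (-0.035, 0.741928, -1.10877)–(-0.035, 0.698668, -1.15203)  len=0.0612
  (v5,v11,v4) [+-+] → (-0.035, 0.698668, 1.15203)–(-0.035, -0.698668, 1.15203)  len=1.3973
  (v10,v7,v6) [-++] → (-0.035, 0.698668, -1.15203)–(-0.035, -0.698668, -1.15203)  len=1.3973
  (v3,v4,v2) [++-] → (-0.035, -0.741928, 1.10877)–(-0.035, -1.1654, 0)  len=1.1869
  (v3,v2,v6) [+-+] → (-0.035, -1.1654, 0)–(-0.035, -0.741928, -1.10877)  len=1.1869
  (v2,v4,v11) [-+-] → (-0.035, -0.741928, 1.10877)–(-0.035, -0.698668, 1.15203)  len=0.0612
  (v6,v2,v10) [+--] → (-0.035, -0.741928, -1.10877)–(-0.035, -0.698668, -1.15203)  len=0.0612

Chained into 1 loop(s):
  loop 1: 10 segments, perimeter = 7.7869
Total perimeter = 7.787


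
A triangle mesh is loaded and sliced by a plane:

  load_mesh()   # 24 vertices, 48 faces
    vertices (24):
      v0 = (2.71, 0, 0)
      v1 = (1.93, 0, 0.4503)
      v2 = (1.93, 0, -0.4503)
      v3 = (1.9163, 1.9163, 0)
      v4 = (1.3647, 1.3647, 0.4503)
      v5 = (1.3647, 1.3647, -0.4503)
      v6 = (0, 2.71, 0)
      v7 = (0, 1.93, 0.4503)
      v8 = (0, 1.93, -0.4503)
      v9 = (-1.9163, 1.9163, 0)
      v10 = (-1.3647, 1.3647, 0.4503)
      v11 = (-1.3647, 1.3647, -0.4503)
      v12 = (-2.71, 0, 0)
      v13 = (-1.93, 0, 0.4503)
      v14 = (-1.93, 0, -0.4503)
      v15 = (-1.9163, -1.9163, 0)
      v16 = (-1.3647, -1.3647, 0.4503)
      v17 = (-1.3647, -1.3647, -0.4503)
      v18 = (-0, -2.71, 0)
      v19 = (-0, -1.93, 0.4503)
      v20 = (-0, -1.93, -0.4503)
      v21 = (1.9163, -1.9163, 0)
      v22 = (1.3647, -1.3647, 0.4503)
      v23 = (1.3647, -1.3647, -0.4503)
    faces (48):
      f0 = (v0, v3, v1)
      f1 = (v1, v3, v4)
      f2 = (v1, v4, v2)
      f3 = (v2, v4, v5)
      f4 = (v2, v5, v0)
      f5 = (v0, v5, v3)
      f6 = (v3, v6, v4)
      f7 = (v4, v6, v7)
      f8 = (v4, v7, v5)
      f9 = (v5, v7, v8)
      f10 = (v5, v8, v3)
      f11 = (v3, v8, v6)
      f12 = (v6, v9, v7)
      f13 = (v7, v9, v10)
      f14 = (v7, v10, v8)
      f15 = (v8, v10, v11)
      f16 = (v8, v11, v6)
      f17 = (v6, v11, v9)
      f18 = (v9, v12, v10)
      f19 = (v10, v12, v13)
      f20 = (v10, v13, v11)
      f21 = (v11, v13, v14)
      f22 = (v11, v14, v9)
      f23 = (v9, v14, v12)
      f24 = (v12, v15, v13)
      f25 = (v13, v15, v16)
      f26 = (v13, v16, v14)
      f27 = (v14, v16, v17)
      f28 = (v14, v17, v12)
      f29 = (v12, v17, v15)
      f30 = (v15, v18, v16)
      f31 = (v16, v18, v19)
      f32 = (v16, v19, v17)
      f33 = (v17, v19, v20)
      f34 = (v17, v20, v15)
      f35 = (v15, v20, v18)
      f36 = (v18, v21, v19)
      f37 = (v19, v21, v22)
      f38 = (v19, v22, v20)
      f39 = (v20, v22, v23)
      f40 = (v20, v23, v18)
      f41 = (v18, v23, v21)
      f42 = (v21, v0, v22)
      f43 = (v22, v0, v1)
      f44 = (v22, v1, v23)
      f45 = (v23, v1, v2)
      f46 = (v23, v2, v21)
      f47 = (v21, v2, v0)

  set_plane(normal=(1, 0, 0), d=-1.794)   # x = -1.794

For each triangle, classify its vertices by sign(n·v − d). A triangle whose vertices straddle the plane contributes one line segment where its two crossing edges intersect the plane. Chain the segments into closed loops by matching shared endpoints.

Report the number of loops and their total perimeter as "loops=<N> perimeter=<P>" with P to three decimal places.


Straddling triangles (16 of 48):
  (v6,v9,v7) [+-+] → (-1.794, 1.96695, 0)–(-1.794, 1.91717, 0.0287386)  len=0.0575
  (v7,v9,v10) [+-+] → (-1.794, 1.91717, 0.0287386)–(-1.794, 1.794, 0.0998399)  len=0.1422
  (v6,v11,v9) [++-] → (-1.794, 1.794, -0.0998399)–(-1.794, 1.96695, 0)  len=0.1997
  (v9,v12,v10) [--+] → (-1.794, 0.929209, 0.306604)–(-1.794, 1.794, 0.0998399)  len=0.8892
  (v10,v12,v13) [+--] → (-1.794, 0.929209, 0.306604)–(-1.794, 0.32832, 0.4503)  len=0.6178
  (v10,v13,v11) [+-+] → (-1.794, 0.32832, 0.4503)–(-1.794, 0.32832, 0.233633)  len=0.2167
  (v11,v13,v14) [+--] → (-1.794, 0.32832, 0.233633)–(-1.794, 0.32832, -0.4503)  len=0.6839
  (v11,v14,v9) [+--] → (-1.794, 0.32832, -0.4503)–(-1.794, 1.794, -0.0998399)  len=1.5070
  (v13,v15,v16) [--+] → (-1.794, -1.794, 0.0998399)–(-1.794, -0.32832, 0.4503)  len=1.5070
  (v13,v16,v14) [-+-] → (-1.794, -0.32832, 0.4503)–(-1.794, -0.32832, -0.233633)  len=0.6839
  (v14,v16,v17) [-++] → (-1.794, -0.32832, -0.233633)–(-1.794, -0.32832, -0.4503)  len=0.2167
  (v14,v17,v12) [-+-] → (-1.794, -0.32832, -0.4503)–(-1.794, -0.929209, -0.306604)  len=0.6178
  (v12,v17,v15) [-+-] → (-1.794, -0.929209, -0.306604)–(-1.794, -1.794, -0.0998399)  len=0.8892
  (v15,v18,v16) [-++] → (-1.794, -1.96695, 0)–(-1.794, -1.794, 0.0998399)  len=0.1997
  (v17,v20,v15) [++-] → (-1.794, -1.91717, -0.0287386)–(-1.794, -1.794, -0.0998399)  len=0.1422
  (v15,v20,v18) [-++] → (-1.794, -1.91717, -0.0287386)–(-1.794, -1.96695, 0)  len=0.0575

Chained into 2 loop(s):
  loop 1: 8 segments, perimeter = 4.3140
  loop 2: 8 segments, perimeter = 4.3140
Total perimeter = 8.628

loops=2 perimeter=8.628


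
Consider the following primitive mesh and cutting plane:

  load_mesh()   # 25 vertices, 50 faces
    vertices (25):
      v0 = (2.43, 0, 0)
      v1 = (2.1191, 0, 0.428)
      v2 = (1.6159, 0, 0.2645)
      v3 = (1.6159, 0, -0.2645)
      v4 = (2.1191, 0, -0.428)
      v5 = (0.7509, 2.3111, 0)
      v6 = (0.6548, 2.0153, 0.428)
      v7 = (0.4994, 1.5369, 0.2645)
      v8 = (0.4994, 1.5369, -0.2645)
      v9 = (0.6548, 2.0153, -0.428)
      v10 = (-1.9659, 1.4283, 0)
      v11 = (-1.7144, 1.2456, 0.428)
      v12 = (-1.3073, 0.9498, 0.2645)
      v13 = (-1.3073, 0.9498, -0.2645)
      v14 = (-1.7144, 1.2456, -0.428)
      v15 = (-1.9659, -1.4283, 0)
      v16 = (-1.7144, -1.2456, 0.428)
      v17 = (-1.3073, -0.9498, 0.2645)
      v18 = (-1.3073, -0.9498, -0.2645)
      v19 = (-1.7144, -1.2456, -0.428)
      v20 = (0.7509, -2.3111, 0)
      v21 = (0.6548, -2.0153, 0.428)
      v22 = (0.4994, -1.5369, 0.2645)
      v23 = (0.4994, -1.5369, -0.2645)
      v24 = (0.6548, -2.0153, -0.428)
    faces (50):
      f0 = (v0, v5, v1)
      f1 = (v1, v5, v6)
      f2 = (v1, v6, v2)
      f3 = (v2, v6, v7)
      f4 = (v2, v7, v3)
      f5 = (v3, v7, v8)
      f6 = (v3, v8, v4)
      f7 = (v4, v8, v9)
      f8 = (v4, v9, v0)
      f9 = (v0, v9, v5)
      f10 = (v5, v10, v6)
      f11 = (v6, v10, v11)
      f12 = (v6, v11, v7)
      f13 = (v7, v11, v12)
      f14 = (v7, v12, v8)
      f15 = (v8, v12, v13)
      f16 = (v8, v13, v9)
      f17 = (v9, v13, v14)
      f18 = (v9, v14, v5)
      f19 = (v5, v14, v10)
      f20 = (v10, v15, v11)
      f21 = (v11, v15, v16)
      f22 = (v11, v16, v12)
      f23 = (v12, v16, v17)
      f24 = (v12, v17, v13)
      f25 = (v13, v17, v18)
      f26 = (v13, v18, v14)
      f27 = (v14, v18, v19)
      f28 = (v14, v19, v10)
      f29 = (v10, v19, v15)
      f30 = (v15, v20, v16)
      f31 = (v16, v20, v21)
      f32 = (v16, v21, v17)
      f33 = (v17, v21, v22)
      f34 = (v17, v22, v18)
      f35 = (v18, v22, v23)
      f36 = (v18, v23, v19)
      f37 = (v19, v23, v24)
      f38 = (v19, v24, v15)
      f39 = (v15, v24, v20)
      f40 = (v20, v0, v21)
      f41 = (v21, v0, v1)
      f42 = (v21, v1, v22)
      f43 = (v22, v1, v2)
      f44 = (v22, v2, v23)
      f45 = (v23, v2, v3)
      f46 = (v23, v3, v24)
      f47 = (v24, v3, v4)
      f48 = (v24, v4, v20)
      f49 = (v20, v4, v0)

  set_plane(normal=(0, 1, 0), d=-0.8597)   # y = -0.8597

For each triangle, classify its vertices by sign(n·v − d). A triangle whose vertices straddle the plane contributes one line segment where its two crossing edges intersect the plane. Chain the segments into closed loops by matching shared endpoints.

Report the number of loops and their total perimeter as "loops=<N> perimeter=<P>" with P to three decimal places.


Straddling triangles (20 of 50):
  (v10,v15,v11) [+-+] → (-1.9659, -0.8597, 0)–(-1.91242, -0.8597, 0.0910134)  len=0.1056
  (v11,v15,v16) [+--] → (-1.91242, -0.8597, 0.0910134)–(-1.7144, -0.8597, 0.428)  len=0.3909
  (v11,v16,v12) [+-+] → (-1.7144, -0.8597, 0.428)–(-1.64284, -0.8597, 0.399261)  len=0.0771
  (v12,v16,v17) [+--] → (-1.64284, -0.8597, 0.399261)–(-1.3073, -0.8597, 0.2645)  len=0.3616
  (v12,v17,v13) [+-+] → (-1.3073, -0.8597, 0.2645)–(-1.3073, -0.8597, 0.239409)  len=0.0251
  (v13,v17,v18) [+--] → (-1.3073, -0.8597, 0.239409)–(-1.3073, -0.8597, -0.2645)  len=0.5039
  (v13,v18,v14) [+-+] → (-1.3073, -0.8597, -0.2645)–(-1.32401, -0.8597, -0.27121)  len=0.0180
  (v14,v18,v19) [+--] → (-1.32401, -0.8597, -0.27121)–(-1.7144, -0.8597, -0.428)  len=0.4207
  (v14,v19,v10) [+-+] → (-1.7144, -0.8597, -0.428)–(-1.7507, -0.8597, -0.366231)  len=0.0716
  (v10,v19,v15) [+--] → (-1.7507, -0.8597, -0.366231)–(-1.9659, -0.8597, 0)  len=0.4248
  (v20,v0,v21) [-+-] → (1.8054, -0.8597, 0)–(1.67272, -0.8597, 0.182579)  len=0.2257
  (v21,v0,v1) [-++] → (1.67272, -0.8597, 0.182579)–(1.49445, -0.8597, 0.428)  len=0.3033
  (v21,v1,v22) [-+-] → (1.49445, -0.8597, 0.428)–(1.21308, -0.8597, 0.336543)  len=0.2959
  (v22,v1,v2) [-++] → (1.21308, -0.8597, 0.336543)–(0.99136, -0.8597, 0.2645)  len=0.2331
  (v22,v2,v23) [-+-] → (0.99136, -0.8597, 0.2645)–(0.99136, -0.8597, -0.0314082)  len=0.2959
  (v23,v2,v3) [-++] → (0.99136, -0.8597, -0.0314082)–(0.99136, -0.8597, -0.2645)  len=0.2331
  (v23,v3,v24) [-+-] → (0.99136, -0.8597, -0.2645)–(1.20591, -0.8597, -0.334247)  len=0.2256
  (v24,v3,v4) [-++] → (1.20591, -0.8597, -0.334247)–(1.49445, -0.8597, -0.428)  len=0.3034
  (v24,v4,v20) [-+-] → (1.49445, -0.8597, -0.428)–(1.61015, -0.8597, -0.268789)  len=0.1968
  (v20,v4,v0) [-++] → (1.61015, -0.8597, -0.268789)–(1.8054, -0.8597, 0)  len=0.3322

Chained into 2 loop(s):
  loop 1: 10 segments, perimeter = 2.3993
  loop 2: 10 segments, perimeter = 2.6450
Total perimeter = 5.044

loops=2 perimeter=5.044


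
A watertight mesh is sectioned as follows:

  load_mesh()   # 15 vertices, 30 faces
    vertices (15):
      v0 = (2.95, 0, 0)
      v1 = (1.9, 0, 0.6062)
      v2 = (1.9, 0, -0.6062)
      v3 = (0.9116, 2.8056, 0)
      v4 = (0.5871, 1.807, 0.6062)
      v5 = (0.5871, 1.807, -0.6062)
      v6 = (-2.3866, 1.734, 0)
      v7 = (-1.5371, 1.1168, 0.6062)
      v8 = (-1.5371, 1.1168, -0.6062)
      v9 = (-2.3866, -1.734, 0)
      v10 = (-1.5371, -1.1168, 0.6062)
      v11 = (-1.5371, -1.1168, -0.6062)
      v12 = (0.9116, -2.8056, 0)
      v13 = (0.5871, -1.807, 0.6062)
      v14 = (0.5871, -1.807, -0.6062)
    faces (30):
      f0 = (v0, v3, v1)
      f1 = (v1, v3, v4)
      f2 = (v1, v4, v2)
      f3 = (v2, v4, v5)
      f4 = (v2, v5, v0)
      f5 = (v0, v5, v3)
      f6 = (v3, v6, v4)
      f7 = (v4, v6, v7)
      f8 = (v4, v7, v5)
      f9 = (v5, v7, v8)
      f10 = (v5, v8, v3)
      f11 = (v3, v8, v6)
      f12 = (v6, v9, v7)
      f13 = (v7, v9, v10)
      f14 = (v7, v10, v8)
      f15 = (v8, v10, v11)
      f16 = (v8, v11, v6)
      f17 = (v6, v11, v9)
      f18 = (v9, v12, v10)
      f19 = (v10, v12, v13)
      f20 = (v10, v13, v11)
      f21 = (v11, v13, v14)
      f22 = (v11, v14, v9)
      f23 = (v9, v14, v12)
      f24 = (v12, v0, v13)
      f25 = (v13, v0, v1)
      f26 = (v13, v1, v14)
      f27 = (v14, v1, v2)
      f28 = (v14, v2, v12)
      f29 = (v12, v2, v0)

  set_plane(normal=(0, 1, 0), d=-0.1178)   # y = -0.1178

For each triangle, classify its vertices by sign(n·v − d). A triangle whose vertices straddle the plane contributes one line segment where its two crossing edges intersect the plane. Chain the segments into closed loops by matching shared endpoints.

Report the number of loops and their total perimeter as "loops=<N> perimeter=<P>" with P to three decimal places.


Straddling triangles (12 of 30):
  (v6,v9,v7) [+-+] → (-2.3866, -0.1178, 0)–(-1.90499, -0.1178, 0.343672)  len=0.5917
  (v7,v9,v10) [+--] → (-1.90499, -0.1178, 0.343672)–(-1.5371, -0.1178, 0.6062)  len=0.4520
  (v7,v10,v8) [+-+] → (-1.5371, -0.1178, 0.6062)–(-1.5371, -0.1178, 0.0639419)  len=0.5423
  (v8,v10,v11) [+--] → (-1.5371, -0.1178, 0.0639419)–(-1.5371, -0.1178, -0.6062)  len=0.6701
  (v8,v11,v6) [+-+] → (-1.5371, -0.1178, -0.6062)–(-1.83479, -0.1178, -0.393771)  len=0.3657
  (v6,v11,v9) [+--] → (-1.83479, -0.1178, -0.393771)–(-2.3866, -0.1178, 0)  len=0.6779
  (v12,v0,v13) [-+-] → (2.86441, -0.1178, 0)–(2.79596, -0.1178, 0.0395187)  len=0.0790
  (v13,v0,v1) [-++] → (2.79596, -0.1178, 0.0395187)–(1.81441, -0.1178, 0.6062)  len=1.1334
  (v13,v1,v14) [-+-] → (1.81441, -0.1178, 0.6062)–(1.81441, -0.1178, 0.527163)  len=0.0790
  (v14,v1,v2) [-++] → (1.81441, -0.1178, 0.527163)–(1.81441, -0.1178, -0.6062)  len=1.1334
  (v14,v2,v12) [-+-] → (1.81441, -0.1178, -0.6062)–(1.8585, -0.1178, -0.580747)  len=0.0509
  (v12,v2,v0) [-++] → (1.8585, -0.1178, -0.580747)–(2.86441, -0.1178, 0)  len=1.1615

Chained into 2 loop(s):
  loop 1: 6 segments, perimeter = 3.2996
  loop 2: 6 segments, perimeter = 3.6373
Total perimeter = 6.937

loops=2 perimeter=6.937


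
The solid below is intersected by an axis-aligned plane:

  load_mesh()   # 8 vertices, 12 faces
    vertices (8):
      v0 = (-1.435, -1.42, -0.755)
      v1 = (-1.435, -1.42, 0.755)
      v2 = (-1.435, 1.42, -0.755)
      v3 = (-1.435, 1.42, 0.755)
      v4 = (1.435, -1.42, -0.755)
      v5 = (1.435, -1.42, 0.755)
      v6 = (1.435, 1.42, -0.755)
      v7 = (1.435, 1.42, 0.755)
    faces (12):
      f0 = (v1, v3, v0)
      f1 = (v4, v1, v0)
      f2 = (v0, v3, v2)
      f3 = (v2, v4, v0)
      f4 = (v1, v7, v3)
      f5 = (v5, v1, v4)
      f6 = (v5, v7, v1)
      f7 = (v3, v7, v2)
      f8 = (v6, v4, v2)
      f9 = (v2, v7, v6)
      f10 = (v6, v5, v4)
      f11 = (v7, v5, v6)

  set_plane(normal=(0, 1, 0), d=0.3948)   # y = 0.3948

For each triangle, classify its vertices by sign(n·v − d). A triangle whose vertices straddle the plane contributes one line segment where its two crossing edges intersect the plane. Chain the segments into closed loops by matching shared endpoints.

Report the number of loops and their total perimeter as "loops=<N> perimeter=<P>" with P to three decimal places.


Straddling triangles (8 of 12):
  (v1,v3,v0) [-+-] → (-1.435, 0.3948, 0.755)–(-1.435, 0.3948, 0.209911)  len=0.5451
  (v0,v3,v2) [-++] → (-1.435, 0.3948, 0.209911)–(-1.435, 0.3948, -0.755)  len=0.9649
  (v2,v4,v0) [+--] → (-0.39897, 0.3948, -0.755)–(-1.435, 0.3948, -0.755)  len=1.0360
  (v1,v7,v3) [-++] → (0.39897, 0.3948, 0.755)–(-1.435, 0.3948, 0.755)  len=1.8340
  (v5,v7,v1) [-+-] → (1.435, 0.3948, 0.755)–(0.39897, 0.3948, 0.755)  len=1.0360
  (v6,v4,v2) [+-+] → (1.435, 0.3948, -0.755)–(-0.39897, 0.3948, -0.755)  len=1.8340
  (v6,v5,v4) [+--] → (1.435, 0.3948, -0.209911)–(1.435, 0.3948, -0.755)  len=0.5451
  (v7,v5,v6) [+-+] → (1.435, 0.3948, 0.755)–(1.435, 0.3948, -0.209911)  len=0.9649

Chained into 1 loop(s):
  loop 1: 8 segments, perimeter = 8.7600
Total perimeter = 8.760

loops=1 perimeter=8.760


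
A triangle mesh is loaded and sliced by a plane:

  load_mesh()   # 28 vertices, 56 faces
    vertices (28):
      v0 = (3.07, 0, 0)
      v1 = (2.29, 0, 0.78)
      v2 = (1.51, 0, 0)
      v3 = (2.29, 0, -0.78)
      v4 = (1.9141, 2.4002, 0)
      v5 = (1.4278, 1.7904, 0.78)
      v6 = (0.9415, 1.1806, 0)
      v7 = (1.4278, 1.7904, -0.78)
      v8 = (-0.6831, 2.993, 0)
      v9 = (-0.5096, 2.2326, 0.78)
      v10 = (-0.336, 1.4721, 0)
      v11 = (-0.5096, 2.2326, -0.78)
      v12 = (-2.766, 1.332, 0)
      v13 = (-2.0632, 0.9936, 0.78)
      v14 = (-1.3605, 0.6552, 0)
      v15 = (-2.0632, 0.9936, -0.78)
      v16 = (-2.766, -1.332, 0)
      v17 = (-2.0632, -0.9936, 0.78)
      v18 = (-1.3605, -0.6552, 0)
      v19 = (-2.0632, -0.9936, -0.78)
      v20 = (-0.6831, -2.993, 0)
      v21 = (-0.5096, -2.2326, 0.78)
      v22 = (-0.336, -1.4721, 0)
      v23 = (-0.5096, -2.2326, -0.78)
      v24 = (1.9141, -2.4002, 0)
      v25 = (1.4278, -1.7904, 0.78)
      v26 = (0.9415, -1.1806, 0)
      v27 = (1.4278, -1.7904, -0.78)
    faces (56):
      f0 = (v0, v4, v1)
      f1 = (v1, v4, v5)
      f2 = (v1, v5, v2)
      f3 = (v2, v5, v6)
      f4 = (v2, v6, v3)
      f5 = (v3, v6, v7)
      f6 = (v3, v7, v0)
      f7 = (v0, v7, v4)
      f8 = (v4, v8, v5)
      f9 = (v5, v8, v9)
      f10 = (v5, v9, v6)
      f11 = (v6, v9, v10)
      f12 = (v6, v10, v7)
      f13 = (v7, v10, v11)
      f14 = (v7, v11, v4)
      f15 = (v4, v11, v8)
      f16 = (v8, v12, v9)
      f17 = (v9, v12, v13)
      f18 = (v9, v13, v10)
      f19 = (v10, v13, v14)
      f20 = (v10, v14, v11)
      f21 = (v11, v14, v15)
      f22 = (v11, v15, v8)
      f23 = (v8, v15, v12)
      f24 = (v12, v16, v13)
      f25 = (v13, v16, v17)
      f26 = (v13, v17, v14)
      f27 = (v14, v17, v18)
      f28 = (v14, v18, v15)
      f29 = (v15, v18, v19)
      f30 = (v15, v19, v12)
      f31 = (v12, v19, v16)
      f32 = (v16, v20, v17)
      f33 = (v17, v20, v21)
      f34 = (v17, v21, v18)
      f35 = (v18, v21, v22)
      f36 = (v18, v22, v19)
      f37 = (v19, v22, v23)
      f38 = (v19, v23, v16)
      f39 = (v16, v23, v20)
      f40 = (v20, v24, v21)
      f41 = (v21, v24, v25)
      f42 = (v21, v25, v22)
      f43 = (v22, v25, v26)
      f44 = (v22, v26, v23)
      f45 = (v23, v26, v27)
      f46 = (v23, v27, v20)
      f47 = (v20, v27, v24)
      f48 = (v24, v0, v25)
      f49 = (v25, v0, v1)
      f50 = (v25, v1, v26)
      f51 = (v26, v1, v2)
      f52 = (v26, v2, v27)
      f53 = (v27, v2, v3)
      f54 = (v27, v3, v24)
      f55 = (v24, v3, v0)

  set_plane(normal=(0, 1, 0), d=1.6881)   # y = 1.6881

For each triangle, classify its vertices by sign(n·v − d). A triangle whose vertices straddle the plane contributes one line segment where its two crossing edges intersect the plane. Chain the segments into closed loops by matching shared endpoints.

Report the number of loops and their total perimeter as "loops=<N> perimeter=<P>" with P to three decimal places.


loops=1 perimeter=10.848

Straddling triangles (18 of 56):
  (v0,v4,v1) [-+-] → (2.25704, 1.6881, 0)–(2.02562, 1.6881, 0.231413)  len=0.3273
  (v1,v4,v5) [-++] → (2.02562, 1.6881, 0.231413)–(1.47706, 1.6881, 0.78)  len=0.7758
  (v1,v5,v2) [-+-] → (1.47706, 1.6881, 0.78)–(1.4325, 1.6881, 0.735432)  len=0.0630
  (v2,v5,v6) [-+-] → (1.4325, 1.6881, 0.735432)–(1.34622, 1.6881, 0.649147)  len=0.1220
  (v3,v6,v7) [--+] → (1.34622, 1.6881, -0.649147)–(1.47706, 1.6881, -0.78)  len=0.1850
  (v3,v7,v0) [-+-] → (1.47706, 1.6881, -0.78)–(1.52163, 1.6881, -0.735432)  len=0.0630
  (v0,v7,v4) [-++] → (1.52163, 1.6881, -0.735432)–(2.25704, 1.6881, 0)  len=1.0400
  (v5,v9,v6) [++-] → (0.241468, 1.6881, 0.376283)–(1.34622, 1.6881, 0.649147)  len=1.1379
  (v6,v9,v10) [-+-] → (0.241468, 1.6881, 0.376283)–(-0.385307, 1.6881, 0.221538)  len=0.6456
  (v6,v10,v7) [--+] → (0.860924, 1.6881, -0.529312)–(1.34622, 1.6881, -0.649147)  len=0.4999
  (v7,v10,v11) [+-+] → (0.860924, 1.6881, -0.529312)–(-0.385307, 1.6881, -0.221538)  len=1.2837
  (v8,v12,v9) [+-+] → (-2.31945, 1.6881, 0)–(-1.87381, 1.6881, 0.308414)  len=0.5420
  (v9,v12,v13) [+--] → (-1.87381, 1.6881, 0.308414)–(-1.19236, 1.6881, 0.78)  len=0.8287
  (v9,v13,v10) [+--] → (-1.19236, 1.6881, 0.78)–(-0.385307, 1.6881, 0.221538)  len=0.9814
  (v10,v14,v11) [--+] → (-0.803321, 1.6881, -0.510753)–(-0.385307, 1.6881, -0.221538)  len=0.5083
  (v11,v14,v15) [+--] → (-0.803321, 1.6881, -0.510753)–(-1.19236, 1.6881, -0.78)  len=0.4731
  (v11,v15,v8) [+-+] → (-1.19236, 1.6881, -0.78)–(-1.58382, 1.6881, -0.509064)  len=0.4761
  (v8,v15,v12) [+--] → (-1.58382, 1.6881, -0.509064)–(-2.31945, 1.6881, 0)  len=0.8946

Chained into 1 loop(s):
  loop 1: 18 segments, perimeter = 10.8475
Total perimeter = 10.848


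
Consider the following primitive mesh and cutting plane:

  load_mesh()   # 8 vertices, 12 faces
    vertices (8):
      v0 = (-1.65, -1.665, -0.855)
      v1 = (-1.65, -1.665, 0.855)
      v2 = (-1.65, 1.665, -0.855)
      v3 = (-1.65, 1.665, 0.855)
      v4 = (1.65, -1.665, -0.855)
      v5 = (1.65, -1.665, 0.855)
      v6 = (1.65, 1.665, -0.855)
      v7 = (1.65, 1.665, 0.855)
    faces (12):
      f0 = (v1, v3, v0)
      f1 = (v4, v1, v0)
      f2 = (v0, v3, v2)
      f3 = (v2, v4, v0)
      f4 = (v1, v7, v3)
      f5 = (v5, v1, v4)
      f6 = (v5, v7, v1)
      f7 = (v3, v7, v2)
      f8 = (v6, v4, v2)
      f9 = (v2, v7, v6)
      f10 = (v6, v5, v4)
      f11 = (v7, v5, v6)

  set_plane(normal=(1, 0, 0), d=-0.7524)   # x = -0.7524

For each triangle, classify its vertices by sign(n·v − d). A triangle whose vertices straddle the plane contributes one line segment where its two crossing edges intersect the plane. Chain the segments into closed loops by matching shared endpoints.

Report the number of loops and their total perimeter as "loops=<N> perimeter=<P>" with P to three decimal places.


Straddling triangles (8 of 12):
  (v4,v1,v0) [+--] → (-0.7524, -1.665, 0.38988)–(-0.7524, -1.665, -0.855)  len=1.2449
  (v2,v4,v0) [-+-] → (-0.7524, 0.75924, -0.855)–(-0.7524, -1.665, -0.855)  len=2.4242
  (v1,v7,v3) [-+-] → (-0.7524, -0.75924, 0.855)–(-0.7524, 1.665, 0.855)  len=2.4242
  (v5,v1,v4) [+-+] → (-0.7524, -1.665, 0.855)–(-0.7524, -1.665, 0.38988)  len=0.4651
  (v5,v7,v1) [++-] → (-0.7524, -0.75924, 0.855)–(-0.7524, -1.665, 0.855)  len=0.9058
  (v3,v7,v2) [-+-] → (-0.7524, 1.665, 0.855)–(-0.7524, 1.665, -0.38988)  len=1.2449
  (v6,v4,v2) [++-] → (-0.7524, 0.75924, -0.855)–(-0.7524, 1.665, -0.855)  len=0.9058
  (v2,v7,v6) [-++] → (-0.7524, 1.665, -0.38988)–(-0.7524, 1.665, -0.855)  len=0.4651

Chained into 1 loop(s):
  loop 1: 8 segments, perimeter = 10.0800
Total perimeter = 10.080

loops=1 perimeter=10.080


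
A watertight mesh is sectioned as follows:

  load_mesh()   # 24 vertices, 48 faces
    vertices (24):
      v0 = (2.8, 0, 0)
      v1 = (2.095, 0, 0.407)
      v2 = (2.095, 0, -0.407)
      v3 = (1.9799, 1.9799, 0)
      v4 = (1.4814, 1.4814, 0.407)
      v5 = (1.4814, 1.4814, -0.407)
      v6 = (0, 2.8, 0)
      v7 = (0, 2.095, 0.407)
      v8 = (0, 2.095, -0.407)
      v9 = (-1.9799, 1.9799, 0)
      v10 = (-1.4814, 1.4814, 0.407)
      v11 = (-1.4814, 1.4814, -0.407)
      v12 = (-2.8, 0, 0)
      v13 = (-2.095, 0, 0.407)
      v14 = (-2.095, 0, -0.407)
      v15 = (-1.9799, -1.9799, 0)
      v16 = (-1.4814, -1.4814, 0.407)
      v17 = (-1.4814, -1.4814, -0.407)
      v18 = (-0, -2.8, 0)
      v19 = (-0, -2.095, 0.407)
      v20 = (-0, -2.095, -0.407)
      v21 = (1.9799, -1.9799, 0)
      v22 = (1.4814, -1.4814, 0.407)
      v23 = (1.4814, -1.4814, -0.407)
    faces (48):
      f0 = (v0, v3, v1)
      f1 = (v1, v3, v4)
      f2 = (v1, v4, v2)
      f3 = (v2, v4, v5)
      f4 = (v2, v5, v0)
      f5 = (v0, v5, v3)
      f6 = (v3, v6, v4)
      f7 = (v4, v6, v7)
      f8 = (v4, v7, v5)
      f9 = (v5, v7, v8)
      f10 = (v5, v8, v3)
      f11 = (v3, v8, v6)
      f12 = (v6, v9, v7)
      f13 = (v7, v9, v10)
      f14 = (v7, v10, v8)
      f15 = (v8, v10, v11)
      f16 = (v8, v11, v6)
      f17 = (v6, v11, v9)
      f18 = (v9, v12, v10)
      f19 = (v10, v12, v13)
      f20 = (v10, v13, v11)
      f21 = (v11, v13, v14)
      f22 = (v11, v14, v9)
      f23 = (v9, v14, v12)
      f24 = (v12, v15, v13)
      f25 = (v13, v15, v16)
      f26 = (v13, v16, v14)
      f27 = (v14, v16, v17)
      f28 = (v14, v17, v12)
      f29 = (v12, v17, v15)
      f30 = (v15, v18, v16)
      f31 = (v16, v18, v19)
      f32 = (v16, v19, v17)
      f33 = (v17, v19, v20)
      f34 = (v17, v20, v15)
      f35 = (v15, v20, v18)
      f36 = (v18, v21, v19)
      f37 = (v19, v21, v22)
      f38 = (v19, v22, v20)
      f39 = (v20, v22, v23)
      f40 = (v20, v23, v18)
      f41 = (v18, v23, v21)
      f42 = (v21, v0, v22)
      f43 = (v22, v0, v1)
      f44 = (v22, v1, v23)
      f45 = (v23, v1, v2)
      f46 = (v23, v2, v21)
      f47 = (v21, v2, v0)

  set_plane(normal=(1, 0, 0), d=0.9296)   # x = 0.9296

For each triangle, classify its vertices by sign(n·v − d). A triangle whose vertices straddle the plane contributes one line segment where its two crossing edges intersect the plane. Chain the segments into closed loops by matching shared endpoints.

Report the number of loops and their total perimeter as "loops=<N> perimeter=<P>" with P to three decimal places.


Straddling triangles (12 of 48):
  (v3,v6,v4) [+-+] → (0.9296, 2.41495, 0)–(0.9296, 1.97256, 0.255398)  len=0.5108
  (v4,v6,v7) [+--] → (0.9296, 1.97256, 0.255398)–(0.9296, 1.70996, 0.407)  len=0.3032
  (v4,v7,v5) [+-+] → (0.9296, 1.70996, 0.407)–(0.9296, 1.70996, -0.103797)  len=0.5108
  (v5,v7,v8) [+--] → (0.9296, 1.70996, -0.103797)–(0.9296, 1.70996, -0.407)  len=0.3032
  (v5,v8,v3) [+-+] → (0.9296, 1.70996, -0.407)–(0.9296, 2.04096, -0.215906)  len=0.3822
  (v3,v8,v6) [+--] → (0.9296, 2.04096, -0.215906)–(0.9296, 2.41495, 0)  len=0.4318
  (v18,v21,v19) [-+-] → (0.9296, -2.41495, 0)–(0.9296, -2.04096, 0.215906)  len=0.4318
  (v19,v21,v22) [-++] → (0.9296, -2.04096, 0.215906)–(0.9296, -1.70996, 0.407)  len=0.3822
  (v19,v22,v20) [-+-] → (0.9296, -1.70996, 0.407)–(0.9296, -1.70996, 0.103797)  len=0.3032
  (v20,v22,v23) [-++] → (0.9296, -1.70996, 0.103797)–(0.9296, -1.70996, -0.407)  len=0.5108
  (v20,v23,v18) [-+-] → (0.9296, -1.70996, -0.407)–(0.9296, -1.97256, -0.255398)  len=0.3032
  (v18,v23,v21) [-++] → (0.9296, -1.97256, -0.255398)–(0.9296, -2.41495, 0)  len=0.5108

Chained into 2 loop(s):
  loop 1: 6 segments, perimeter = 2.4421
  loop 2: 6 segments, perimeter = 2.4421
Total perimeter = 4.884

loops=2 perimeter=4.884


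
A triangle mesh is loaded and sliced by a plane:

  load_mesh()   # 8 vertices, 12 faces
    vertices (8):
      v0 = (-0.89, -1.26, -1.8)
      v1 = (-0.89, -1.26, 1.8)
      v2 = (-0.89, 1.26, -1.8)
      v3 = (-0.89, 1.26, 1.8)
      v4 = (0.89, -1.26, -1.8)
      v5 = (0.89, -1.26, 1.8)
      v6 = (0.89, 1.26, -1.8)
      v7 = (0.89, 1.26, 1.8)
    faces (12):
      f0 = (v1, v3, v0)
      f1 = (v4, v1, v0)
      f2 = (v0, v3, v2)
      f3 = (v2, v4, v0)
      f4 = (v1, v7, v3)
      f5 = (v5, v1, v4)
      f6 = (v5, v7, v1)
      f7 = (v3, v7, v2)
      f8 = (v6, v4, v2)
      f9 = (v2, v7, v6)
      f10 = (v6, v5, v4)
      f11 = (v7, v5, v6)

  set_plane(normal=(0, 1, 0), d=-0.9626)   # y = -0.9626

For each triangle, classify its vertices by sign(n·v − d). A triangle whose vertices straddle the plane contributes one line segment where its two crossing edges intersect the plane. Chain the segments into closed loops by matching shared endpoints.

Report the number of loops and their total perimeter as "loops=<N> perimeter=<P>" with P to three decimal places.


Straddling triangles (8 of 12):
  (v1,v3,v0) [-+-] → (-0.89, -0.9626, 1.8)–(-0.89, -0.9626, -1.37514)  len=3.1751
  (v0,v3,v2) [-++] → (-0.89, -0.9626, -1.37514)–(-0.89, -0.9626, -1.8)  len=0.4249
  (v2,v4,v0) [+--] → (0.679932, -0.9626, -1.8)–(-0.89, -0.9626, -1.8)  len=1.5699
  (v1,v7,v3) [-++] → (-0.679932, -0.9626, 1.8)–(-0.89, -0.9626, 1.8)  len=0.2101
  (v5,v7,v1) [-+-] → (0.89, -0.9626, 1.8)–(-0.679932, -0.9626, 1.8)  len=1.5699
  (v6,v4,v2) [+-+] → (0.89, -0.9626, -1.8)–(0.679932, -0.9626, -1.8)  len=0.2101
  (v6,v5,v4) [+--] → (0.89, -0.9626, 1.37514)–(0.89, -0.9626, -1.8)  len=3.1751
  (v7,v5,v6) [+-+] → (0.89, -0.9626, 1.8)–(0.89, -0.9626, 1.37514)  len=0.4249

Chained into 1 loop(s):
  loop 1: 8 segments, perimeter = 10.7600
Total perimeter = 10.760

loops=1 perimeter=10.760


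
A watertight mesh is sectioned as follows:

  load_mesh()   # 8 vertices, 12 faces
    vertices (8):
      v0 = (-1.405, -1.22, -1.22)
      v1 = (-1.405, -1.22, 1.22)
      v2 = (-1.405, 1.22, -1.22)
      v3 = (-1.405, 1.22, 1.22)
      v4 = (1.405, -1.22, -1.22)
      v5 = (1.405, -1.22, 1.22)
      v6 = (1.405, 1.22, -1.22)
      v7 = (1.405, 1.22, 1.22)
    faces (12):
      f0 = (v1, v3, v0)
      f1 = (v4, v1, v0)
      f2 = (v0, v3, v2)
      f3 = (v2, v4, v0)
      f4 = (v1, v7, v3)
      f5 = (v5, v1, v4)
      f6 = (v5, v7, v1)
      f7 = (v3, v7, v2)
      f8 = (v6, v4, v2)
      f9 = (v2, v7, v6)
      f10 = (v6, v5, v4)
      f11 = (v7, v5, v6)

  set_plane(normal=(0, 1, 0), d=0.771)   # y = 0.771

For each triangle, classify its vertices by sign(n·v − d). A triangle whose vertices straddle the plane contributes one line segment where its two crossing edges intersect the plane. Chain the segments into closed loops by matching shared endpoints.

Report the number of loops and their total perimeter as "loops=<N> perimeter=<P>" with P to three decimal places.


Straddling triangles (8 of 12):
  (v1,v3,v0) [-+-] → (-1.405, 0.771, 1.22)–(-1.405, 0.771, 0.771)  len=0.4490
  (v0,v3,v2) [-++] → (-1.405, 0.771, 0.771)–(-1.405, 0.771, -1.22)  len=1.9910
  (v2,v4,v0) [+--] → (-0.887914, 0.771, -1.22)–(-1.405, 0.771, -1.22)  len=0.5171
  (v1,v7,v3) [-++] → (0.887914, 0.771, 1.22)–(-1.405, 0.771, 1.22)  len=2.2929
  (v5,v7,v1) [-+-] → (1.405, 0.771, 1.22)–(0.887914, 0.771, 1.22)  len=0.5171
  (v6,v4,v2) [+-+] → (1.405, 0.771, -1.22)–(-0.887914, 0.771, -1.22)  len=2.2929
  (v6,v5,v4) [+--] → (1.405, 0.771, -0.771)–(1.405, 0.771, -1.22)  len=0.4490
  (v7,v5,v6) [+-+] → (1.405, 0.771, 1.22)–(1.405, 0.771, -0.771)  len=1.9910

Chained into 1 loop(s):
  loop 1: 8 segments, perimeter = 10.5000
Total perimeter = 10.500

loops=1 perimeter=10.500


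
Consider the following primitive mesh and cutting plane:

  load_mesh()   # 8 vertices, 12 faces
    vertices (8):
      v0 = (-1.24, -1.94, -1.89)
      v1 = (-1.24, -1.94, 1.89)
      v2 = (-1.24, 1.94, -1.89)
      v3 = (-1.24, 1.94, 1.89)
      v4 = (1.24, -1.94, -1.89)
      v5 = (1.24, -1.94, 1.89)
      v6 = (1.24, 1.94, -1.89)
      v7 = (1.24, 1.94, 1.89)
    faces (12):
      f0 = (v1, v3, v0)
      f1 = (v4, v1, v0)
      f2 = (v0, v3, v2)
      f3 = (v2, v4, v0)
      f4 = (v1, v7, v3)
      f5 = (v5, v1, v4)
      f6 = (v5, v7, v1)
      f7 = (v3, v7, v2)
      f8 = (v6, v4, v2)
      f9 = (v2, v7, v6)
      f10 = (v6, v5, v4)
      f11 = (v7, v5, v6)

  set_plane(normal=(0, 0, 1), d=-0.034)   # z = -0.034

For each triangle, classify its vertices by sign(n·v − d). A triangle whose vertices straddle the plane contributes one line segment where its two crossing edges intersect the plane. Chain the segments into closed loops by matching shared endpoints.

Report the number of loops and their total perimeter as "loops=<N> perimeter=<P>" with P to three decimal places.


Straddling triangles (8 of 12):
  (v1,v3,v0) [++-] → (-1.24, -0.0348995, -0.034)–(-1.24, -1.94, -0.034)  len=1.9051
  (v4,v1,v0) [-+-] → (0.0223069, -1.94, -0.034)–(-1.24, -1.94, -0.034)  len=1.2623
  (v0,v3,v2) [-+-] → (-1.24, -0.0348995, -0.034)–(-1.24, 1.94, -0.034)  len=1.9749
  (v5,v1,v4) [++-] → (0.0223069, -1.94, -0.034)–(1.24, -1.94, -0.034)  len=1.2177
  (v3,v7,v2) [++-] → (-0.0223069, 1.94, -0.034)–(-1.24, 1.94, -0.034)  len=1.2177
  (v2,v7,v6) [-+-] → (-0.0223069, 1.94, -0.034)–(1.24, 1.94, -0.034)  len=1.2623
  (v6,v5,v4) [-+-] → (1.24, 0.0348995, -0.034)–(1.24, -1.94, -0.034)  len=1.9749
  (v7,v5,v6) [++-] → (1.24, 0.0348995, -0.034)–(1.24, 1.94, -0.034)  len=1.9051

Chained into 1 loop(s):
  loop 1: 8 segments, perimeter = 12.7200
Total perimeter = 12.720

loops=1 perimeter=12.720


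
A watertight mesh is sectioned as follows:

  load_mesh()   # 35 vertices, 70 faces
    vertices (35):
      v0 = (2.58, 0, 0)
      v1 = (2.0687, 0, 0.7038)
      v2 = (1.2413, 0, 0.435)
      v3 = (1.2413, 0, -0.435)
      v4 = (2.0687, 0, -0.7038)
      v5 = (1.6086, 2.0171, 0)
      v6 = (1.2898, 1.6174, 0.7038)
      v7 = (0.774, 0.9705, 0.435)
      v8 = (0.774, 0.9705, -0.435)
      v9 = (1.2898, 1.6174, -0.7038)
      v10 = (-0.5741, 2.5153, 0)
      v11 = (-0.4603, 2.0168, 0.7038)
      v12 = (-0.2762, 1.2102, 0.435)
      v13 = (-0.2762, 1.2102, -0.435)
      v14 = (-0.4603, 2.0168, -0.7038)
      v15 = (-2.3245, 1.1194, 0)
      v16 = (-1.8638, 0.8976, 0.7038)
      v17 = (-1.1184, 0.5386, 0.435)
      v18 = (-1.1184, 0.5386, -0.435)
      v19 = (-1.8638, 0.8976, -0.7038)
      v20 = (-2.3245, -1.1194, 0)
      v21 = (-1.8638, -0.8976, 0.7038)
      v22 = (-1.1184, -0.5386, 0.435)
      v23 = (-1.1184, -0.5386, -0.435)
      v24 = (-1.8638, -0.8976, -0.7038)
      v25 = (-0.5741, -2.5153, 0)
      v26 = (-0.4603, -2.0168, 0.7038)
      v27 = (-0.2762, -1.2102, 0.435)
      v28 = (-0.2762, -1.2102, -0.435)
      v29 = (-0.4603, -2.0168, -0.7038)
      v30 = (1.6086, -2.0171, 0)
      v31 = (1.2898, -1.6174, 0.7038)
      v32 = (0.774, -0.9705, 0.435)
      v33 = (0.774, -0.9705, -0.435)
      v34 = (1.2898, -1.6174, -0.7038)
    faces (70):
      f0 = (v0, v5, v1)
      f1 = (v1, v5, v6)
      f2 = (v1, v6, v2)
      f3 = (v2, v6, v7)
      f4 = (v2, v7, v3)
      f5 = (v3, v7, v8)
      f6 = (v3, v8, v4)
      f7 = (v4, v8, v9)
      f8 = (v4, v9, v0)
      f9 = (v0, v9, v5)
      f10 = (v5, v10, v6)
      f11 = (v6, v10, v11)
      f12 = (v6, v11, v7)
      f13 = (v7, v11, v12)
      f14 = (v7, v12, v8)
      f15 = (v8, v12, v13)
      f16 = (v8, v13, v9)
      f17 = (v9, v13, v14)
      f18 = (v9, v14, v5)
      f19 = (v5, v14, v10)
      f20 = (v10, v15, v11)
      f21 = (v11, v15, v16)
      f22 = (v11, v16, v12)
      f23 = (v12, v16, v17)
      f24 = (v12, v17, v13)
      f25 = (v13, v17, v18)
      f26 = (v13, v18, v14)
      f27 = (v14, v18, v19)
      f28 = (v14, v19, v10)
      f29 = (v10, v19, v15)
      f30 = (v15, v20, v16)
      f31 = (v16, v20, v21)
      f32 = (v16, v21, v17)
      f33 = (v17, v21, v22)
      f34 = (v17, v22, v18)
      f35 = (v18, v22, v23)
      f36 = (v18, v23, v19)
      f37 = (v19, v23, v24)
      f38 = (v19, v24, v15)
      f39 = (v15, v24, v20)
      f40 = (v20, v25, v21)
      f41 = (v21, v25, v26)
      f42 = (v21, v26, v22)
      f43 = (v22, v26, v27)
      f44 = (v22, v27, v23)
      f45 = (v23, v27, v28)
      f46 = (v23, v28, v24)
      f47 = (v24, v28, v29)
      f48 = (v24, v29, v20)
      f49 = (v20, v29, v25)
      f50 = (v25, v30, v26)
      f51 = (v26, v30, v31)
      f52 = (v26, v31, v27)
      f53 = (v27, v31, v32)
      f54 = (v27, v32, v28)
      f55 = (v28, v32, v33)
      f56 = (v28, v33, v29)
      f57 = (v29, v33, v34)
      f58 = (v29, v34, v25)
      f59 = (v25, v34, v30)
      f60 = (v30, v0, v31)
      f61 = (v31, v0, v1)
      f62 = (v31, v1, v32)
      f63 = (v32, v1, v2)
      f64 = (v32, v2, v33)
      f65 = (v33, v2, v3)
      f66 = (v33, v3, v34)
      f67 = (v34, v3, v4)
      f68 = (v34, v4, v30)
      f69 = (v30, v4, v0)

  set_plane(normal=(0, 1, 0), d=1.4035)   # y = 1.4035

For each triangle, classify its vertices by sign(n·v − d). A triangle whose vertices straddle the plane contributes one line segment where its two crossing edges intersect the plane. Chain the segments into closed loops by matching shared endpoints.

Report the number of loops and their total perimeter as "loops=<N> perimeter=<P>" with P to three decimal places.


loops=1 perimeter=9.108

Straddling triangles (18 of 70):
  (v0,v5,v1) [-+-] → (1.9041, 1.4035, 0)–(1.74856, 1.4035, 0.214095)  len=0.2646
  (v1,v5,v6) [-++] → (1.74856, 1.4035, 0.214095)–(1.39281, 1.4035, 0.7038)  len=0.6053
  (v1,v6,v2) [-+-] → (1.39281, 1.4035, 0.7038)–(1.28339, 1.4035, 0.668251)  len=0.1151
  (v2,v6,v7) [-+-] → (1.28339, 1.4035, 0.668251)–(1.11925, 1.4035, 0.61492)  len=0.1726
  (v4,v8,v9) [--+] → (1.11925, 1.4035, -0.61492)–(1.39281, 1.4035, -0.7038)  len=0.2876
  (v4,v9,v0) [-+-] → (1.39281, 1.4035, -0.7038)–(1.46043, 1.4035, -0.610723)  len=0.1150
  (v0,v9,v5) [-++] → (1.46043, 1.4035, -0.610723)–(1.9041, 1.4035, 0)  len=0.7549
  (v6,v11,v7) [++-] → (0.263198, 1.4035, 0.54624)–(1.11925, 1.4035, 0.61492)  len=0.8588
  (v7,v11,v12) [-+-] → (0.263198, 1.4035, 0.54624)–(-0.320319, 1.4035, 0.499417)  len=0.5854
  (v8,v13,v9) [--+] → (0.467189, 1.4035, -0.562601)–(1.11925, 1.4035, -0.61492)  len=0.6542
  (v9,v13,v14) [+-+] → (0.467189, 1.4035, -0.562601)–(-0.320319, 1.4035, -0.499417)  len=0.7900
  (v10,v15,v11) [+-+] → (-1.96825, 1.4035, 0)–(-1.73433, 1.4035, 0.22281)  len=0.3231
  (v11,v15,v16) [+--] → (-1.73433, 1.4035, 0.22281)–(-1.22939, 1.4035, 0.7038)  len=0.6974
  (v11,v16,v12) [+--] → (-1.22939, 1.4035, 0.7038)–(-0.320319, 1.4035, 0.499417)  len=0.9318
  (v13,v18,v14) [--+] → (-0.733343, 1.4035, -0.592276)–(-0.320319, 1.4035, -0.499417)  len=0.4233
  (v14,v18,v19) [+--] → (-0.733343, 1.4035, -0.592276)–(-1.22939, 1.4035, -0.7038)  len=0.5084
  (v14,v19,v10) [+-+] → (-1.22939, 1.4035, -0.7038)–(-1.46047, 1.4035, -0.483702)  len=0.3191
  (v10,v19,v15) [+--] → (-1.46047, 1.4035, -0.483702)–(-1.96825, 1.4035, 0)  len=0.7013

Chained into 1 loop(s):
  loop 1: 18 segments, perimeter = 9.1078
Total perimeter = 9.108


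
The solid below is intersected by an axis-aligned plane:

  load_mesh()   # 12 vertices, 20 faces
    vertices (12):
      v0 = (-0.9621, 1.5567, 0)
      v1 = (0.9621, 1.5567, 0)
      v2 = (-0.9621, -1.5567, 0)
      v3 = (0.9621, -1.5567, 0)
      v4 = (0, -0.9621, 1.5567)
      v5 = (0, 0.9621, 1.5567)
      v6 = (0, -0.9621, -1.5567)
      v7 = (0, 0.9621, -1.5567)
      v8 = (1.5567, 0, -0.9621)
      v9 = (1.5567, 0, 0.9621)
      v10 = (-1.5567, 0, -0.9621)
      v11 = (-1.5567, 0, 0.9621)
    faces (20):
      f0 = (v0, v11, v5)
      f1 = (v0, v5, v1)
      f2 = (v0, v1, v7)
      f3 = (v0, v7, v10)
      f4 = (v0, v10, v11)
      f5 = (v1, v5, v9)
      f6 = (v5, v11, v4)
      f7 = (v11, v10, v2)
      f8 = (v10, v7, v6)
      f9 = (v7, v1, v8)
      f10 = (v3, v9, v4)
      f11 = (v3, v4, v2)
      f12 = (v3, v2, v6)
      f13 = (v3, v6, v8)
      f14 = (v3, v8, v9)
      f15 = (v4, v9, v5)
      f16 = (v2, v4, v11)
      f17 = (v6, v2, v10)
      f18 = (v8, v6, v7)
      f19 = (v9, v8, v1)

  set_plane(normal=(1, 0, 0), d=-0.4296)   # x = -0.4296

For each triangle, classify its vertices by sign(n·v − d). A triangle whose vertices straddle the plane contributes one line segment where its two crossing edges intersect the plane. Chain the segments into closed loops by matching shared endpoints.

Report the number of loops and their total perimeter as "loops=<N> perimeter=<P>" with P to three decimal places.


loops=1 perimeter=9.479

Straddling triangles (10 of 20):
  (v0,v11,v5) [--+] → (-0.4296, 0.696591, 1.39261)–(-0.4296, 1.2276, 0.861597)  len=0.7510
  (v0,v5,v1) [-++] → (-0.4296, 1.2276, 0.861597)–(-0.4296, 1.5567, 0)  len=0.9223
  (v0,v1,v7) [-++] → (-0.4296, 1.5567, 0)–(-0.4296, 1.2276, -0.861597)  len=0.9223
  (v0,v7,v10) [-+-] → (-0.4296, 1.2276, -0.861597)–(-0.4296, 0.696591, -1.39261)  len=0.7510
  (v5,v11,v4) [+-+] → (-0.4296, 0.696591, 1.39261)–(-0.4296, -0.696591, 1.39261)  len=1.3932
  (v10,v7,v6) [-++] → (-0.4296, 0.696591, -1.39261)–(-0.4296, -0.696591, -1.39261)  len=1.3932
  (v3,v4,v2) [++-] → (-0.4296, -1.2276, 0.861597)–(-0.4296, -1.5567, 0)  len=0.9223
  (v3,v2,v6) [+-+] → (-0.4296, -1.5567, 0)–(-0.4296, -1.2276, -0.861597)  len=0.9223
  (v2,v4,v11) [-+-] → (-0.4296, -1.2276, 0.861597)–(-0.4296, -0.696591, 1.39261)  len=0.7510
  (v6,v2,v10) [+--] → (-0.4296, -1.2276, -0.861597)–(-0.4296, -0.696591, -1.39261)  len=0.7510

Chained into 1 loop(s):
  loop 1: 10 segments, perimeter = 9.4795
Total perimeter = 9.479
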